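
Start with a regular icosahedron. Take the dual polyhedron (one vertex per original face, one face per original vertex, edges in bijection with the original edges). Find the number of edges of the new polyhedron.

The base solid has V = 12, E = 30, F = 20.
The dual swaps V and F and preserves E: V′ = F = 20, E′ = E = 30, F′ = V = 12.

30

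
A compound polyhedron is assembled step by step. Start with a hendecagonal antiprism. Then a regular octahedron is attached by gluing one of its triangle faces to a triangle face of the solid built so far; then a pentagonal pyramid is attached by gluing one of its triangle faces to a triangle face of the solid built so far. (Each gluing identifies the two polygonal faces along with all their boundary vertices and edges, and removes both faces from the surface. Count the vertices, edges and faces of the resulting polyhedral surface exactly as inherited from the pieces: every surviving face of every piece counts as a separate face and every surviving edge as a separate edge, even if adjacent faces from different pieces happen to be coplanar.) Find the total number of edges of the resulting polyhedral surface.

60

A hendecagonal antiprism: V=22, E=44, F=24.
Attach a regular octahedron (V=6, E=12, F=8) along a 3-gon: merge 3 vertices and 3 edges, delete both glued faces → V=25, E=53, F=30.
Attach a pentagonal pyramid (V=6, E=10, F=6) along a 3-gon: merge 3 vertices and 3 edges, delete both glued faces → V=28, E=60, F=34.
Check: V − E + F = 28 − 60 + 34 = 2.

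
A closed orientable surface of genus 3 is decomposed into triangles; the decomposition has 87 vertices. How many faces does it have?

χ = 2 − 2·3 = -4, and every face is a triangle so 3F = 2E.
V − E + F = -4 with E = 3F/2 gives 87 − (3/2 − 1)·F = -4, so F = 182 and E = 273.

182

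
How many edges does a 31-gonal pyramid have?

A pyramid on an n-gon base has one n-gon and n triangles: V = 31 + 1 = 32, E = 2·31 = 62, F = 31 + 1 = 32.

62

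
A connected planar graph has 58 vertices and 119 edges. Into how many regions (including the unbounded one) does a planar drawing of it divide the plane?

63

Euler's formula for a connected plane graph: V − E + F = 2, so F = 2 − 58 + 119 = 63.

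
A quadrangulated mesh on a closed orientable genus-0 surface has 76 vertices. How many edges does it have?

χ = 2 − 2·0 = 2, and every face is a square so 4F = 2E.
V − E + F = 2 with E = 4F/2 gives 76 − (4/2 − 1)·F = 2, so F = 74 and E = 148.

148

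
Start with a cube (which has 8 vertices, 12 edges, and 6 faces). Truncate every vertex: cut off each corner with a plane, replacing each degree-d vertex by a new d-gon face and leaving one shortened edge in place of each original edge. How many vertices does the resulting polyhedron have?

24

Truncation replaces each original edge-end by a new vertex, so V′ = 2E = 24.
Each original edge survives, and each old vertex of degree d contributes d new edges; summing degrees gives Σd = 2E, so E′ = E + 2E = 3E = 36.
Each original face survives and each original vertex becomes one new face: F′ = F + V = 14.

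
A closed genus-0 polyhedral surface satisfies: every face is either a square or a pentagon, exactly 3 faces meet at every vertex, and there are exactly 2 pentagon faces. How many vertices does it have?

10

Let x be the number of squares; then F = 2 + x.
Edge–face incidences: 2E = 5·2 + 4·x = 10 + 4x.
Every vertex has degree 3, so 3V = 2E.
Euler: V − E + F = 2 ⇒ (2E)/3 − E + (2 + x) = 2.
Multiply by 6: 2·(2E) − 3·(2E) + 6·(2 + x) = 12, i.e. 12 + 6x − (10 + 4x) = 12.
Collecting terms: 2x + 2 = 12, so 2x = 10, so x = 5.
Then 2E = 10 + 4·5 = 30, so E = 15, V = 2E/3 = 10, F = 2 + 5 = 7.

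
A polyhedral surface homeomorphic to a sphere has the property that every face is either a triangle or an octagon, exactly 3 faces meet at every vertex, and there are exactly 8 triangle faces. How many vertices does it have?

24

Let x be the number of octagons; then F = 8 + x.
Edge–face incidences: 2E = 3·8 + 8·x = 24 + 8x.
Every vertex has degree 3, so 3V = 2E.
Euler: V − E + F = 2 ⇒ (2E)/3 − E + (8 + x) = 2.
Multiply by 6: 2·(2E) − 3·(2E) + 6·(8 + x) = 12, i.e. 48 + 6x − (24 + 8x) = 12.
Collecting terms: −2x + 24 = 12, so −2x = −12, so x = 6.
Then 2E = 24 + 8·6 = 72, so E = 36, V = 2E/3 = 24, F = 8 + 6 = 14.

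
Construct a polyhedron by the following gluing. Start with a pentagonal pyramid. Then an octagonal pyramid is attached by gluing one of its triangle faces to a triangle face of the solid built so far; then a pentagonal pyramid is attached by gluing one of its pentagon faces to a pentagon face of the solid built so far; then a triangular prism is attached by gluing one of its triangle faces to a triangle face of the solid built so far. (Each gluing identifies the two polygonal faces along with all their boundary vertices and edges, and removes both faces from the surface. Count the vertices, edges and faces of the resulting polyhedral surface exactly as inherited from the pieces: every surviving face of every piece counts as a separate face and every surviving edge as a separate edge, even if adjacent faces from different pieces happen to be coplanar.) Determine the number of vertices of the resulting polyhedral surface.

16

A pentagonal pyramid: V=6, E=10, F=6.
Attach an octagonal pyramid (V=9, E=16, F=9) along a 3-gon: merge 3 vertices and 3 edges, delete both glued faces → V=12, E=23, F=13.
Attach a pentagonal pyramid (V=6, E=10, F=6) along a 5-gon: merge 5 vertices and 5 edges, delete both glued faces → V=13, E=28, F=17.
Attach a triangular prism (V=6, E=9, F=5) along a 3-gon: merge 3 vertices and 3 edges, delete both glued faces → V=16, E=34, F=20.
Check: V − E + F = 16 − 34 + 20 = 2.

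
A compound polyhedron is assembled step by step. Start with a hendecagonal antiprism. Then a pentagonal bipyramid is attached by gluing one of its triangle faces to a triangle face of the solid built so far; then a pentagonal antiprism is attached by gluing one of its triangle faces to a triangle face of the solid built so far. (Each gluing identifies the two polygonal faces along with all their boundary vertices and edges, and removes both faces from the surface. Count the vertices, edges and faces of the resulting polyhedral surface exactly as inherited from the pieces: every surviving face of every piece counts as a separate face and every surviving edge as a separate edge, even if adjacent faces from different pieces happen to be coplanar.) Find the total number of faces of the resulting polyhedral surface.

A hendecagonal antiprism: V=22, E=44, F=24.
Attach a pentagonal bipyramid (V=7, E=15, F=10) along a 3-gon: merge 3 vertices and 3 edges, delete both glued faces → V=26, E=56, F=32.
Attach a pentagonal antiprism (V=10, E=20, F=12) along a 3-gon: merge 3 vertices and 3 edges, delete both glued faces → V=33, E=73, F=42.
Check: V − E + F = 33 − 73 + 42 = 2.

42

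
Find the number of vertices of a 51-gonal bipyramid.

53

A bipyramid over an n-gon has 2n triangular faces and n + 2 vertices: V = 51 + 2 = 53, E = 3·51 = 153, F = 2·51 = 102.
Check: V − E + F = 53 − 153 + 102 = 2.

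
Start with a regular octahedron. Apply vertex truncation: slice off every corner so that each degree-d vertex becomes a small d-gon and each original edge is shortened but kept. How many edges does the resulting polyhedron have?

The base solid has V = 6, E = 12, F = 8.
Truncation replaces each original edge-end by a new vertex, so V′ = 2E = 24.
Each original edge survives, and each old vertex of degree d contributes d new edges; summing degrees gives Σd = 2E, so E′ = E + 2E = 3E = 36.
Each original face survives and each original vertex becomes one new face: F′ = F + V = 14.

36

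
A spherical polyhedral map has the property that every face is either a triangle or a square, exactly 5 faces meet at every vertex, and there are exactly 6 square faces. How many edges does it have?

60

Let x be the number of triangles; then F = 6 + x.
Edge–face incidences: 2E = 4·6 + 3·x = 24 + 3x.
Every vertex has degree 5, so 5V = 2E.
Euler: V − E + F = 2 ⇒ (2E)/5 − E + (6 + x) = 2.
Multiply by 10: 2·(2E) − 5·(2E) + 10·(6 + x) = 20, i.e. 60 + 10x − 3·(24 + 3x) = 20.
Collecting terms: x − 12 = 20, so x = 32.
Then 2E = 24 + 3·32 = 120, so E = 60, V = 2E/5 = 24, F = 6 + 32 = 38.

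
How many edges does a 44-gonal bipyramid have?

A bipyramid over an n-gon has 2n triangular faces and n + 2 vertices: V = 44 + 2 = 46, E = 3·44 = 132, F = 2·44 = 88.

132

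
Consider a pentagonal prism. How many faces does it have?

7

A prism on an n-gon has two n-gon bases and n rectangular sides: V = 2·5 = 10, E = 3·5 = 15, F = 5 + 2 = 7.
Check: V − E + F = 10 − 15 + 7 = 2.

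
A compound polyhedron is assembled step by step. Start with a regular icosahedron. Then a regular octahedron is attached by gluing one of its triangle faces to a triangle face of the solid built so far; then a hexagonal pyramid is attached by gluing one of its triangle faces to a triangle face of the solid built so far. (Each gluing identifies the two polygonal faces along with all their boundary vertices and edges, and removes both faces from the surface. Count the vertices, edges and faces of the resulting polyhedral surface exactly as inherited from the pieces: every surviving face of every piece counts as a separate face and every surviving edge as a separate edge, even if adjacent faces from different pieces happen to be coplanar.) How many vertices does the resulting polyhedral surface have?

19

A regular icosahedron: V=12, E=30, F=20.
Attach a regular octahedron (V=6, E=12, F=8) along a 3-gon: merge 3 vertices and 3 edges, delete both glued faces → V=15, E=39, F=26.
Attach a hexagonal pyramid (V=7, E=12, F=7) along a 3-gon: merge 3 vertices and 3 edges, delete both glued faces → V=19, E=48, F=31.
Check: V − E + F = 19 − 48 + 31 = 2.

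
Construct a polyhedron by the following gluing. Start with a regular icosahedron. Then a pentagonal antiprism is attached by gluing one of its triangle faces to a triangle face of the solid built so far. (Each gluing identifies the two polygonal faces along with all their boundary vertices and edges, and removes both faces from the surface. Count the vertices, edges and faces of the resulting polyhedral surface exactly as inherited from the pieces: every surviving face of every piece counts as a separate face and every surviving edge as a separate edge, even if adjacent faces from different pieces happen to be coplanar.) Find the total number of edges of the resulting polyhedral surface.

47

A regular icosahedron: V=12, E=30, F=20.
Attach a pentagonal antiprism (V=10, E=20, F=12) along a 3-gon: merge 3 vertices and 3 edges, delete both glued faces → V=19, E=47, F=30.
Check: V − E + F = 19 − 47 + 30 = 2.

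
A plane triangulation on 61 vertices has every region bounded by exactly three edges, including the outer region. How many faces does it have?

118

In a plane triangulation 3F = 2E and V − E + F = 2, so F = 2V − 4 = 2·61 − 4 = 118.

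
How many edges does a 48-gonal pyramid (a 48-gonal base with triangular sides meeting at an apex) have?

A pyramid on an n-gon base has one n-gon and n triangles: V = 48 + 1 = 49, E = 2·48 = 96, F = 48 + 1 = 49.

96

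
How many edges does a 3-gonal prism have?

9

A prism on an n-gon has two n-gon bases and n rectangular sides: V = 2·3 = 6, E = 3·3 = 9, F = 3 + 2 = 5.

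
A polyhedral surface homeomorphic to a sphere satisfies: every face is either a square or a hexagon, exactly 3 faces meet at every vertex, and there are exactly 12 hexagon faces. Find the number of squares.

6

Let x be the number of squares; then F = 12 + x.
Edge–face incidences: 2E = 6·12 + 4·x = 72 + 4x.
Every vertex has degree 3, so 3V = 2E.
Euler: V − E + F = 2 ⇒ (2E)/3 − E + (12 + x) = 2.
Multiply by 6: 2·(2E) − 3·(2E) + 6·(12 + x) = 12, i.e. 72 + 6x − (72 + 4x) = 12.
Collecting terms: 2x = 12, so x = 6.
Then 2E = 72 + 4·6 = 96, so E = 48, V = 2E/3 = 32, F = 12 + 6 = 18.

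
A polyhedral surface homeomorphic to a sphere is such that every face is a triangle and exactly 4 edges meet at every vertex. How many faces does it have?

8

Each face has 3 edges and each edge borders two faces, so 2E = 3F.
Each vertex has degree 4, so 4V = 2E and hence V = 3F/4.
Euler: V − E + F = 2 ⇒ (3F/4) − (3F/2) + F = 2.
Multiply by 8: (6 − 12 + 8)F = 16, i.e. 2F = 16.
So F = 8, E = 3·8/2 = 12, V = 3·8/4 = 6.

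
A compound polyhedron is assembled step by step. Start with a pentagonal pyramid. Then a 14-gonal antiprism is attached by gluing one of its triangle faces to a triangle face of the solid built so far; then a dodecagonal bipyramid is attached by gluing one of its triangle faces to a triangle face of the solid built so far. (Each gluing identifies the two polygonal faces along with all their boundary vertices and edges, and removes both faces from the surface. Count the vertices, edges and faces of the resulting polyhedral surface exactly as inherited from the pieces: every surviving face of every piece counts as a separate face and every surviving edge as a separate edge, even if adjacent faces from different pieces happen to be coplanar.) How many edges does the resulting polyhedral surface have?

96

A pentagonal pyramid: V=6, E=10, F=6.
Attach a 14-gonal antiprism (V=28, E=56, F=30) along a 3-gon: merge 3 vertices and 3 edges, delete both glued faces → V=31, E=63, F=34.
Attach a dodecagonal bipyramid (V=14, E=36, F=24) along a 3-gon: merge 3 vertices and 3 edges, delete both glued faces → V=42, E=96, F=56.
Check: V − E + F = 42 − 96 + 56 = 2.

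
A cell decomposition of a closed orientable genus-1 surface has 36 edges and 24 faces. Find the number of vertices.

12

For a closed orientable surface of genus 1, χ = 2 − 2·1 = 0.
V = 0 + E − F = 0 + 36 − 24 = 12.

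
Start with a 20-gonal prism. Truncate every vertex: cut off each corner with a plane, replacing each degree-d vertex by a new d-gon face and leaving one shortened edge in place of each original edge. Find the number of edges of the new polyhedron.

180

The base solid has V = 40, E = 60, F = 22.
Truncation replaces each original edge-end by a new vertex, so V′ = 2E = 120.
Each original edge survives, and each old vertex of degree d contributes d new edges; summing degrees gives Σd = 2E, so E′ = E + 2E = 3E = 180.
Each original face survives and each original vertex becomes one new face: F′ = F + V = 62.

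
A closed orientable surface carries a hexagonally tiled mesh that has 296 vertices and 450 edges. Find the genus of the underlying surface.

3

Every face is a hexagon and each edge borders two faces, so 6F = 2·450, giving F = 150.
χ = V − E + F = 296 − 450 + 150 = -4.
For a closed orientable surface χ = 2 − 2g, so g = (2 − (-4))/2 = 3.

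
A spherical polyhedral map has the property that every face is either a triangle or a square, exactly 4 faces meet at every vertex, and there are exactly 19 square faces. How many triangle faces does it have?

Let x be the number of triangles; then F = 19 + x.
Edge–face incidences: 2E = 4·19 + 3·x = 76 + 3x.
Every vertex has degree 4, so 4V = 2E.
Euler: V − E + F = 2 ⇒ (2E)/4 − E + (19 + x) = 2.
Multiply by 8: 2·(2E) − 4·(2E) + 8·(19 + x) = 16, i.e. 152 + 8x − 2·(76 + 3x) = 16.
Collecting terms: 2x = 16, so x = 8.
Then 2E = 76 + 3·8 = 100, so E = 50, V = 2E/4 = 25, F = 19 + 8 = 27.

8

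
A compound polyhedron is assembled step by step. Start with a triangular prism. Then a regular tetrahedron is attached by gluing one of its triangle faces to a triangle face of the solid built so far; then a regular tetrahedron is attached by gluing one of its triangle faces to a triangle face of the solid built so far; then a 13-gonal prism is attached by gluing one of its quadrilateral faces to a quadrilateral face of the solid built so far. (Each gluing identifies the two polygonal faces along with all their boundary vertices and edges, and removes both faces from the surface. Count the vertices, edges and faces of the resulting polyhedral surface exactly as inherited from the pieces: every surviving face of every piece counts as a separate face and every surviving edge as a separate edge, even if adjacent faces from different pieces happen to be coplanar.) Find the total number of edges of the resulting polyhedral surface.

A triangular prism: V=6, E=9, F=5.
Attach a regular tetrahedron (V=4, E=6, F=4) along a 3-gon: merge 3 vertices and 3 edges, delete both glued faces → V=7, E=12, F=7.
Attach a regular tetrahedron (V=4, E=6, F=4) along a 3-gon: merge 3 vertices and 3 edges, delete both glued faces → V=8, E=15, F=9.
Attach a 13-gonal prism (V=26, E=39, F=15) along a 4-gon: merge 4 vertices and 4 edges, delete both glued faces → V=30, E=50, F=22.
Check: V − E + F = 30 − 50 + 22 = 2.

50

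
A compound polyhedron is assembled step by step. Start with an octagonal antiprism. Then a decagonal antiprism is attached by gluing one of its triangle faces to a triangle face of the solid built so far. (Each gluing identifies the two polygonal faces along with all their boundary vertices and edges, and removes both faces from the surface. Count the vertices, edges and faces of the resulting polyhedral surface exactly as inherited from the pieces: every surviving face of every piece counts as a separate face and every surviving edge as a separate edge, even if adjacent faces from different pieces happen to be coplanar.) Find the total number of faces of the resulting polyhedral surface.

38

An octagonal antiprism: V=16, E=32, F=18.
Attach a decagonal antiprism (V=20, E=40, F=22) along a 3-gon: merge 3 vertices and 3 edges, delete both glued faces → V=33, E=69, F=38.
Check: V − E + F = 33 − 69 + 38 = 2.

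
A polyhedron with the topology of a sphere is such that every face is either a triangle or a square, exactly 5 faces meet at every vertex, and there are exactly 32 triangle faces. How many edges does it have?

Let x be the number of squares; then F = 32 + x.
Edge–face incidences: 2E = 3·32 + 4·x = 96 + 4x.
Every vertex has degree 5, so 5V = 2E.
Euler: V − E + F = 2 ⇒ (2E)/5 − E + (32 + x) = 2.
Multiply by 10: 2·(2E) − 5·(2E) + 10·(32 + x) = 20, i.e. 320 + 10x − 3·(96 + 4x) = 20.
Collecting terms: −2x + 32 = 20, so −2x = −12, so x = 6.
Then 2E = 96 + 4·6 = 120, so E = 60, V = 2E/5 = 24, F = 32 + 6 = 38.

60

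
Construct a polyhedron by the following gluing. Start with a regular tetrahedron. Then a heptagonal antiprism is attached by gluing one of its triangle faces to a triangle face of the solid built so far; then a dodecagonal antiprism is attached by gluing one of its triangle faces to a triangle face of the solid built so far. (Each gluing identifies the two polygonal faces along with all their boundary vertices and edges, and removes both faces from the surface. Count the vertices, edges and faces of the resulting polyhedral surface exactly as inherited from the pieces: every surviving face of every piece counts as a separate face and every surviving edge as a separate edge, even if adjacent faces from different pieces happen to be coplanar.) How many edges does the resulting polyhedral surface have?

76

A regular tetrahedron: V=4, E=6, F=4.
Attach a heptagonal antiprism (V=14, E=28, F=16) along a 3-gon: merge 3 vertices and 3 edges, delete both glued faces → V=15, E=31, F=18.
Attach a dodecagonal antiprism (V=24, E=48, F=26) along a 3-gon: merge 3 vertices and 3 edges, delete both glued faces → V=36, E=76, F=42.
Check: V − E + F = 36 − 76 + 42 = 2.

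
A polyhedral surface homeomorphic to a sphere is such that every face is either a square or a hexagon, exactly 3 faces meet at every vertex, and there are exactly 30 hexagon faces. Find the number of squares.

6

Let x be the number of squares; then F = 30 + x.
Edge–face incidences: 2E = 6·30 + 4·x = 180 + 4x.
Every vertex has degree 3, so 3V = 2E.
Euler: V − E + F = 2 ⇒ (2E)/3 − E + (30 + x) = 2.
Multiply by 6: 2·(2E) − 3·(2E) + 6·(30 + x) = 12, i.e. 180 + 6x − (180 + 4x) = 12.
Collecting terms: 2x = 12, so x = 6.
Then 2E = 180 + 4·6 = 204, so E = 102, V = 2E/3 = 68, F = 30 + 6 = 36.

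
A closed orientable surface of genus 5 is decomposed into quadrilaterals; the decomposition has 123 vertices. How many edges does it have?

262

χ = 2 − 2·5 = -8, and every face is a square so 4F = 2E.
V − E + F = -8 with E = 4F/2 gives 123 − (4/2 − 1)·F = -8, so F = 131 and E = 262.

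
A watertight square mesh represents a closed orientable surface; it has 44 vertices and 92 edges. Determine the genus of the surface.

Every face is a square and each edge borders two faces, so 4F = 2·92, giving F = 46.
χ = V − E + F = 44 − 92 + 46 = -2.
For a closed orientable surface χ = 2 − 2g, so g = (2 − (-2))/2 = 2.

2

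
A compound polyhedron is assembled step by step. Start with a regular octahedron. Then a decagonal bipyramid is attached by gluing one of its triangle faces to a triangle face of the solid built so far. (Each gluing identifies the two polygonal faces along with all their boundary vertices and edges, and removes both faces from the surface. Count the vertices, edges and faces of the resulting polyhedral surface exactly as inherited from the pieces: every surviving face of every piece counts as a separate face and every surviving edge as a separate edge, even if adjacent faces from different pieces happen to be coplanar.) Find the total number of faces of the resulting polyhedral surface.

A regular octahedron: V=6, E=12, F=8.
Attach a decagonal bipyramid (V=12, E=30, F=20) along a 3-gon: merge 3 vertices and 3 edges, delete both glued faces → V=15, E=39, F=26.
Check: V − E + F = 15 − 39 + 26 = 2.

26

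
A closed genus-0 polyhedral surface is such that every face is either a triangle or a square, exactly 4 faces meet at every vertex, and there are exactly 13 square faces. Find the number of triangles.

8

Let x be the number of triangles; then F = 13 + x.
Edge–face incidences: 2E = 4·13 + 3·x = 52 + 3x.
Every vertex has degree 4, so 4V = 2E.
Euler: V − E + F = 2 ⇒ (2E)/4 − E + (13 + x) = 2.
Multiply by 8: 2·(2E) − 4·(2E) + 8·(13 + x) = 16, i.e. 104 + 8x − 2·(52 + 3x) = 16.
Collecting terms: 2x = 16, so x = 8.
Then 2E = 52 + 3·8 = 76, so E = 38, V = 2E/4 = 19, F = 13 + 8 = 21.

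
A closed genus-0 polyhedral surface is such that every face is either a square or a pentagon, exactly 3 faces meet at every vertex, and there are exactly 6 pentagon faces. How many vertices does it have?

Let x be the number of squares; then F = 6 + x.
Edge–face incidences: 2E = 5·6 + 4·x = 30 + 4x.
Every vertex has degree 3, so 3V = 2E.
Euler: V − E + F = 2 ⇒ (2E)/3 − E + (6 + x) = 2.
Multiply by 6: 2·(2E) − 3·(2E) + 6·(6 + x) = 12, i.e. 36 + 6x − (30 + 4x) = 12.
Collecting terms: 2x + 6 = 12, so 2x = 6, so x = 3.
Then 2E = 30 + 4·3 = 42, so E = 21, V = 2E/3 = 14, F = 6 + 3 = 9.

14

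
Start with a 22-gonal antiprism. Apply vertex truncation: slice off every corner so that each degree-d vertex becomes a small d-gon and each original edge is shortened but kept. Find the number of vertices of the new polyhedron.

176

The base solid has V = 44, E = 88, F = 46.
Truncation replaces each original edge-end by a new vertex, so V′ = 2E = 176.
Each original edge survives, and each old vertex of degree d contributes d new edges; summing degrees gives Σd = 2E, so E′ = E + 2E = 3E = 264.
Each original face survives and each original vertex becomes one new face: F′ = F + V = 90.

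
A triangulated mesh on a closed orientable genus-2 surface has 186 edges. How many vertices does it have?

60

χ = 2 − 2·2 = -2, and every face is a triangle so 3F = 2E.
F = 2E/3 = 124. Then V = -2 + E − F = -2 + 186 − 124 = 60.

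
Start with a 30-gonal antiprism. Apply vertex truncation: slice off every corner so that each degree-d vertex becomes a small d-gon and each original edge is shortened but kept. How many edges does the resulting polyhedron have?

The base solid has V = 60, E = 120, F = 62.
Truncation replaces each original edge-end by a new vertex, so V′ = 2E = 240.
Each original edge survives, and each old vertex of degree d contributes d new edges; summing degrees gives Σd = 2E, so E′ = E + 2E = 3E = 360.
Each original face survives and each original vertex becomes one new face: F′ = F + V = 122.

360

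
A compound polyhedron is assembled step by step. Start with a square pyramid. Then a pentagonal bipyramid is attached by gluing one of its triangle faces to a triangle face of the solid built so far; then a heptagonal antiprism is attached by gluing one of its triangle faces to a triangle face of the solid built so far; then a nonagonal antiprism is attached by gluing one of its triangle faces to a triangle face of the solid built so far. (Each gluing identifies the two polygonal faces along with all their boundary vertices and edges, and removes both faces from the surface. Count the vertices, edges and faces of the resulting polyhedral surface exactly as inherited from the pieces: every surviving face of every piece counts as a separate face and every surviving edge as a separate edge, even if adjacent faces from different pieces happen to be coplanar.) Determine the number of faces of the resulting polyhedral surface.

A square pyramid: V=5, E=8, F=5.
Attach a pentagonal bipyramid (V=7, E=15, F=10) along a 3-gon: merge 3 vertices and 3 edges, delete both glued faces → V=9, E=20, F=13.
Attach a heptagonal antiprism (V=14, E=28, F=16) along a 3-gon: merge 3 vertices and 3 edges, delete both glued faces → V=20, E=45, F=27.
Attach a nonagonal antiprism (V=18, E=36, F=20) along a 3-gon: merge 3 vertices and 3 edges, delete both glued faces → V=35, E=78, F=45.
Check: V − E + F = 35 − 78 + 45 = 2.

45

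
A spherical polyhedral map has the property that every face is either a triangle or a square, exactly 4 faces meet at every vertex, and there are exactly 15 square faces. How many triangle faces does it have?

Let x be the number of triangles; then F = 15 + x.
Edge–face incidences: 2E = 4·15 + 3·x = 60 + 3x.
Every vertex has degree 4, so 4V = 2E.
Euler: V − E + F = 2 ⇒ (2E)/4 − E + (15 + x) = 2.
Multiply by 8: 2·(2E) − 4·(2E) + 8·(15 + x) = 16, i.e. 120 + 8x − 2·(60 + 3x) = 16.
Collecting terms: 2x = 16, so x = 8.
Then 2E = 60 + 3·8 = 84, so E = 42, V = 2E/4 = 21, F = 15 + 8 = 23.

8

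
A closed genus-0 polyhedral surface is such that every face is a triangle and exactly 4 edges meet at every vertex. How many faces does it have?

8

Each face has 3 edges and each edge borders two faces, so 2E = 3F.
Each vertex has degree 4, so 4V = 2E and hence V = 3F/4.
Euler: V − E + F = 2 ⇒ (3F/4) − (3F/2) + F = 2.
Multiply by 8: (6 − 12 + 8)F = 16, i.e. 2F = 16.
So F = 8, E = 3·8/2 = 12, V = 3·8/4 = 6.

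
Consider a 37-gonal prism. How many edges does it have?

A prism on an n-gon has two n-gon bases and n rectangular sides: V = 2·37 = 74, E = 3·37 = 111, F = 37 + 2 = 39.

111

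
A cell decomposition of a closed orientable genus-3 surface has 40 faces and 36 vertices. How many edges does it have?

80

For a closed orientable surface of genus 3, χ = 2 − 2·3 = -4.
E = V + F − (-4) = 36 + 40 − (-4) = 80.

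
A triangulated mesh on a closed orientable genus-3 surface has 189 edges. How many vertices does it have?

χ = 2 − 2·3 = -4, and every face is a triangle so 3F = 2E.
F = 2E/3 = 126. Then V = -4 + E − F = -4 + 189 − 126 = 59.

59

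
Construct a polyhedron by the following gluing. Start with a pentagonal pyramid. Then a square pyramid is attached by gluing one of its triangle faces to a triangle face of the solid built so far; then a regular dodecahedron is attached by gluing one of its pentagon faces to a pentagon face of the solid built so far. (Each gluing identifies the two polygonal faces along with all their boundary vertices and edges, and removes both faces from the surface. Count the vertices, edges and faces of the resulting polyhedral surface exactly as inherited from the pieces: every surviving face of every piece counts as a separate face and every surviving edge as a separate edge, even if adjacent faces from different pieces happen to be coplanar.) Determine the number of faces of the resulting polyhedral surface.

19

A pentagonal pyramid: V=6, E=10, F=6.
Attach a square pyramid (V=5, E=8, F=5) along a 3-gon: merge 3 vertices and 3 edges, delete both glued faces → V=8, E=15, F=9.
Attach a regular dodecahedron (V=20, E=30, F=12) along a 5-gon: merge 5 vertices and 5 edges, delete both glued faces → V=23, E=40, F=19.
Check: V − E + F = 23 − 40 + 19 = 2.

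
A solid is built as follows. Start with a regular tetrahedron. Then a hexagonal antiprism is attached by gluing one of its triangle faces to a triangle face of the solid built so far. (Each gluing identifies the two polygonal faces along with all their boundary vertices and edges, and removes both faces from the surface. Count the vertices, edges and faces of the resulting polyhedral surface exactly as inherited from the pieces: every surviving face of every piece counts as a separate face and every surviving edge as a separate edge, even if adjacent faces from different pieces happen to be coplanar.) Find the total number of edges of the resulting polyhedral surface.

A regular tetrahedron: V=4, E=6, F=4.
Attach a hexagonal antiprism (V=12, E=24, F=14) along a 3-gon: merge 3 vertices and 3 edges, delete both glued faces → V=13, E=27, F=16.
Check: V − E + F = 13 − 27 + 16 = 2.

27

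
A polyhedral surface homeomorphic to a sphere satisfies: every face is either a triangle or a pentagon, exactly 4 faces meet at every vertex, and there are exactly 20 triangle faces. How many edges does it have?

Let x be the number of pentagons; then F = 20 + x.
Edge–face incidences: 2E = 3·20 + 5·x = 60 + 5x.
Every vertex has degree 4, so 4V = 2E.
Euler: V − E + F = 2 ⇒ (2E)/4 − E + (20 + x) = 2.
Multiply by 8: 2·(2E) − 4·(2E) + 8·(20 + x) = 16, i.e. 160 + 8x − 2·(60 + 5x) = 16.
Collecting terms: −2x + 40 = 16, so −2x = −24, so x = 12.
Then 2E = 60 + 5·12 = 120, so E = 60, V = 2E/4 = 30, F = 20 + 12 = 32.

60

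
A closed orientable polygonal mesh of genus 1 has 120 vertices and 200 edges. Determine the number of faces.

80

For a closed orientable surface of genus 1, χ = 2 − 2·1 = 0.
F = 0 − V + E = 0 − 120 + 200 = 80.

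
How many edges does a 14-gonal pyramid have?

A pyramid on an n-gon base has one n-gon and n triangles: V = 14 + 1 = 15, E = 2·14 = 28, F = 14 + 1 = 15.

28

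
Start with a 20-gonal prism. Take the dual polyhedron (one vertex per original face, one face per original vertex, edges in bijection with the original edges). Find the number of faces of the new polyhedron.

40

The base solid has V = 40, E = 60, F = 22.
The dual swaps V and F and preserves E: V′ = F = 22, E′ = E = 60, F′ = V = 40.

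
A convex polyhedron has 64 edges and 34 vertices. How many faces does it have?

32

Here V − E + F = 2.
F = 2 − V + E = 2 − 34 + 64 = 32.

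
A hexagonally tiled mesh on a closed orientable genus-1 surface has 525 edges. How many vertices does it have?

χ = 2 − 2·1 = 0, and every face is a hexagon so 6F = 2E.
F = 2E/6 = 175. Then V = 0 + E − F = 0 + 525 − 175 = 350.

350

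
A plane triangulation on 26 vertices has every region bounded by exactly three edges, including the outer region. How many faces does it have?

48

In a plane triangulation 3F = 2E and V − E + F = 2, so F = 2V − 4 = 2·26 − 4 = 48.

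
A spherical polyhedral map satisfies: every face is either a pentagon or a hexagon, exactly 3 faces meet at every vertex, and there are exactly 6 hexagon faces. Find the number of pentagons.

12

Let x be the number of pentagons; then F = 6 + x.
Edge–face incidences: 2E = 6·6 + 5·x = 36 + 5x.
Every vertex has degree 3, so 3V = 2E.
Euler: V − E + F = 2 ⇒ (2E)/3 − E + (6 + x) = 2.
Multiply by 6: 2·(2E) − 3·(2E) + 6·(6 + x) = 12, i.e. 36 + 6x − (36 + 5x) = 12.
Collecting terms: x = 12.
Then 2E = 36 + 5·12 = 96, so E = 48, V = 2E/3 = 32, F = 6 + 12 = 18.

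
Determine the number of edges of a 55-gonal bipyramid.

A bipyramid over an n-gon has 2n triangular faces and n + 2 vertices: V = 55 + 2 = 57, E = 3·55 = 165, F = 2·55 = 110.

165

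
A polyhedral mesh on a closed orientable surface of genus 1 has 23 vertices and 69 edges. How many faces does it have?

46

For a closed orientable surface of genus 1, χ = 2 − 2·1 = 0.
F = 0 − V + E = 0 − 23 + 69 = 46.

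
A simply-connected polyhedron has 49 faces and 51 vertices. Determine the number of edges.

Here V − E + F = 2.
E = V + F − (2) = 51 + 49 − (2) = 98.

98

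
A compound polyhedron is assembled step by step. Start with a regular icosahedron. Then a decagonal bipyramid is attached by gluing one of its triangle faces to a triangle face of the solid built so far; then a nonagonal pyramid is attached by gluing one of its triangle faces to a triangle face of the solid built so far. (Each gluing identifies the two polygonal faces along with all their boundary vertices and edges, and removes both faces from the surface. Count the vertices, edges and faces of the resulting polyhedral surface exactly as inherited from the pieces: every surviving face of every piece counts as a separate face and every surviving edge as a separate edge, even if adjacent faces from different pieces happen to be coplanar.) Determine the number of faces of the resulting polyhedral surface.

A regular icosahedron: V=12, E=30, F=20.
Attach a decagonal bipyramid (V=12, E=30, F=20) along a 3-gon: merge 3 vertices and 3 edges, delete both glued faces → V=21, E=57, F=38.
Attach a nonagonal pyramid (V=10, E=18, F=10) along a 3-gon: merge 3 vertices and 3 edges, delete both glued faces → V=28, E=72, F=46.
Check: V − E + F = 28 − 72 + 46 = 2.

46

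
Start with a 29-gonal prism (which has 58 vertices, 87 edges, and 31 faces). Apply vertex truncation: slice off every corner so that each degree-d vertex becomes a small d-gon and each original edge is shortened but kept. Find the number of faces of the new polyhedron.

Truncation replaces each original edge-end by a new vertex, so V′ = 2E = 174.
Each original edge survives, and each old vertex of degree d contributes d new edges; summing degrees gives Σd = 2E, so E′ = E + 2E = 3E = 261.
Each original face survives and each original vertex becomes one new face: F′ = F + V = 89.

89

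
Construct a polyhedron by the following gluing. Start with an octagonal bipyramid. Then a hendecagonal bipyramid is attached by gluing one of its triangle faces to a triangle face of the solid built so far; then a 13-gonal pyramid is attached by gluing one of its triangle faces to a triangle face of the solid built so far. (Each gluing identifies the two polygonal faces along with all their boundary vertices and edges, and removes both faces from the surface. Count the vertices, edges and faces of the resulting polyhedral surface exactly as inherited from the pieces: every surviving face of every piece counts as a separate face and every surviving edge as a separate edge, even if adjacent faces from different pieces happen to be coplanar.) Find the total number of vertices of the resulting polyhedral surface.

An octagonal bipyramid: V=10, E=24, F=16.
Attach a hendecagonal bipyramid (V=13, E=33, F=22) along a 3-gon: merge 3 vertices and 3 edges, delete both glued faces → V=20, E=54, F=36.
Attach a 13-gonal pyramid (V=14, E=26, F=14) along a 3-gon: merge 3 vertices and 3 edges, delete both glued faces → V=31, E=77, F=48.
Check: V − E + F = 31 − 77 + 48 = 2.

31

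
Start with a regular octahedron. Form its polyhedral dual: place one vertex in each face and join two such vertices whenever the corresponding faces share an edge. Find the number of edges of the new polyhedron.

12

The base solid has V = 6, E = 12, F = 8.
The dual swaps V and F and preserves E: V′ = F = 8, E′ = E = 12, F′ = V = 6.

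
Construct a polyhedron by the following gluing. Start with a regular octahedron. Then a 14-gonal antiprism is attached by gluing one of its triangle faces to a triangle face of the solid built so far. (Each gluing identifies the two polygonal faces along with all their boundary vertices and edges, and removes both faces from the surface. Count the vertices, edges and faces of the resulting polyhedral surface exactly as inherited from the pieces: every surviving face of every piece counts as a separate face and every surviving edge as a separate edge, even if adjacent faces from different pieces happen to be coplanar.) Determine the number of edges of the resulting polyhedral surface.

A regular octahedron: V=6, E=12, F=8.
Attach a 14-gonal antiprism (V=28, E=56, F=30) along a 3-gon: merge 3 vertices and 3 edges, delete both glued faces → V=31, E=65, F=36.
Check: V − E + F = 31 − 65 + 36 = 2.

65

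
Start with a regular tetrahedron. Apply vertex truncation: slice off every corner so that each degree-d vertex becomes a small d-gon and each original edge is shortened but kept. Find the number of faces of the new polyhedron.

The base solid has V = 4, E = 6, F = 4.
Truncation replaces each original edge-end by a new vertex, so V′ = 2E = 12.
Each original edge survives, and each old vertex of degree d contributes d new edges; summing degrees gives Σd = 2E, so E′ = E + 2E = 3E = 18.
Each original face survives and each original vertex becomes one new face: F′ = F + V = 8.

8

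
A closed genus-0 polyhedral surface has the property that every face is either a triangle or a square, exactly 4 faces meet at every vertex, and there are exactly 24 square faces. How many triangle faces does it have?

8

Let x be the number of triangles; then F = 24 + x.
Edge–face incidences: 2E = 4·24 + 3·x = 96 + 3x.
Every vertex has degree 4, so 4V = 2E.
Euler: V − E + F = 2 ⇒ (2E)/4 − E + (24 + x) = 2.
Multiply by 8: 2·(2E) − 4·(2E) + 8·(24 + x) = 16, i.e. 192 + 8x − 2·(96 + 3x) = 16.
Collecting terms: 2x = 16, so x = 8.
Then 2E = 96 + 3·8 = 120, so E = 60, V = 2E/4 = 30, F = 24 + 8 = 32.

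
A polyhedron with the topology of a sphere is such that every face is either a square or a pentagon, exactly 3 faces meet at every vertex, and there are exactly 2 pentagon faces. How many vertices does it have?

10

Let x be the number of squares; then F = 2 + x.
Edge–face incidences: 2E = 5·2 + 4·x = 10 + 4x.
Every vertex has degree 3, so 3V = 2E.
Euler: V − E + F = 2 ⇒ (2E)/3 − E + (2 + x) = 2.
Multiply by 6: 2·(2E) − 3·(2E) + 6·(2 + x) = 12, i.e. 12 + 6x − (10 + 4x) = 12.
Collecting terms: 2x + 2 = 12, so 2x = 10, so x = 5.
Then 2E = 10 + 4·5 = 30, so E = 15, V = 2E/3 = 10, F = 2 + 5 = 7.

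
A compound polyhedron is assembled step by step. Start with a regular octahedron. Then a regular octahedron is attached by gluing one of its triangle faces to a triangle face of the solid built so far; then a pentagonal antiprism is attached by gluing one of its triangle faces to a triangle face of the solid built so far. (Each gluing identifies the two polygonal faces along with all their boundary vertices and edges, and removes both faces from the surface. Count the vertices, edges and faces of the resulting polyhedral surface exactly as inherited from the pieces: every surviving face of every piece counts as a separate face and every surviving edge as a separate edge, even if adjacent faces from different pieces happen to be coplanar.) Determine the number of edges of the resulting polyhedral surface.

38

A regular octahedron: V=6, E=12, F=8.
Attach a regular octahedron (V=6, E=12, F=8) along a 3-gon: merge 3 vertices and 3 edges, delete both glued faces → V=9, E=21, F=14.
Attach a pentagonal antiprism (V=10, E=20, F=12) along a 3-gon: merge 3 vertices and 3 edges, delete both glued faces → V=16, E=38, F=24.
Check: V − E + F = 16 − 38 + 24 = 2.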